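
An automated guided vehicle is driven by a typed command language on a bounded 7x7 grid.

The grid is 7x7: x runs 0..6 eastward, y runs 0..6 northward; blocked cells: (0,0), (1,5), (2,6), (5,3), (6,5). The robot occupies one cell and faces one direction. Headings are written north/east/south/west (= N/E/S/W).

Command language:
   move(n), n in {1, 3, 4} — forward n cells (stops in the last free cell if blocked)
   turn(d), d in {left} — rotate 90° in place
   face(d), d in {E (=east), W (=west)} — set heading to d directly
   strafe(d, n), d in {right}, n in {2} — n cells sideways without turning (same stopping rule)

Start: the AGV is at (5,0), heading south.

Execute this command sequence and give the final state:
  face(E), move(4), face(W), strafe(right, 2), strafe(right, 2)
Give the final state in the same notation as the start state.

start: at (5,0), heading south
t=1 face(E) ⇒ at (5,0), heading east
t=2 move(4) ⇒ at (6,0), heading east
t=3 face(W) ⇒ at (6,0), heading west
t=4 strafe(right, 2) ⇒ at (6,2), heading west
t=5 strafe(right, 2) ⇒ at (6,4), heading west

at (6,4), heading west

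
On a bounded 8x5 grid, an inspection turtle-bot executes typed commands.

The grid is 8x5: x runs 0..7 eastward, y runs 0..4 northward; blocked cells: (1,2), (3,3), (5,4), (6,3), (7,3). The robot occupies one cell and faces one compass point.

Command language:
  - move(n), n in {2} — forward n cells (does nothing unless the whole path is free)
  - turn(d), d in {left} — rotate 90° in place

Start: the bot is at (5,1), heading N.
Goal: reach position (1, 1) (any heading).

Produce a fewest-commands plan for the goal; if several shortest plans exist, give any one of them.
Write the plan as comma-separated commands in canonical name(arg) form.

turn(left), move(2), move(2)

begin: at (5,1), heading N
[1] after turn(left): at (5,1), heading W
[2] after move(2): at (3,1), heading W
[3] after move(2): at (1,1), heading W
nothing shorter than 3 reaches the goal.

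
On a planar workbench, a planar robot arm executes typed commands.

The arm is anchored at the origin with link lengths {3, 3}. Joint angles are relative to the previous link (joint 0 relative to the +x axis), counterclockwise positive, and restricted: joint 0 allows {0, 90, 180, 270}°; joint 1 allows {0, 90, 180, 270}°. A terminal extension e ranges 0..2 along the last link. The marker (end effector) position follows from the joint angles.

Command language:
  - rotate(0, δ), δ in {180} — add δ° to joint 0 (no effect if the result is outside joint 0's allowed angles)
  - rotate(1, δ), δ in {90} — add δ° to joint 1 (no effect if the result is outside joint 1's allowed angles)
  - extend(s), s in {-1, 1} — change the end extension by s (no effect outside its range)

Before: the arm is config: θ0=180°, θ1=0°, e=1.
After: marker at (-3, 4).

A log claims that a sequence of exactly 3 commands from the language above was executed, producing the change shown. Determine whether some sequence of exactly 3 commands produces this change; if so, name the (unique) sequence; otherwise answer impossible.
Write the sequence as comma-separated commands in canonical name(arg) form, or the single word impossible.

rotate(1, 90), rotate(1, 90), rotate(1, 90)

t0: config: θ0=180°, θ1=0°, e=1
step 1 (rotate(1, 90)): config: θ0=180°, θ1=90°, e=1
step 2 (rotate(1, 90)): config: θ0=180°, θ1=180°, e=1
step 3 (rotate(1, 90)): config: θ0=180°, θ1=270°, e=1
uniquely the one of 64 3-step routes that fits.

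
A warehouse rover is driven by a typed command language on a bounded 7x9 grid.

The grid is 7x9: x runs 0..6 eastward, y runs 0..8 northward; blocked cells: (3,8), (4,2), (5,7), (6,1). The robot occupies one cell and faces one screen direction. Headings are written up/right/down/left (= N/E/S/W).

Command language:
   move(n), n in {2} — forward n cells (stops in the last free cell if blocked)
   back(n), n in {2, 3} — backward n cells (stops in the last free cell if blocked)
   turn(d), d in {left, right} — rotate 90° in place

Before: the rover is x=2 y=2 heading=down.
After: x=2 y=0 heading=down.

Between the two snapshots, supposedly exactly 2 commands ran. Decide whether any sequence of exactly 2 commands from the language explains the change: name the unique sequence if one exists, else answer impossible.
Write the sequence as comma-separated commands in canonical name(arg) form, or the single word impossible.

move(2), move(2)

key: the second move(2) runs into the grid edge before its full distance
start: x=2 y=2 heading=down
t=1 move(2) ⇒ x=2 y=0 heading=down
t=2 move(2) ⇒ x=2 y=0 heading=down
uniquely the one of 25 2-step routes that fits.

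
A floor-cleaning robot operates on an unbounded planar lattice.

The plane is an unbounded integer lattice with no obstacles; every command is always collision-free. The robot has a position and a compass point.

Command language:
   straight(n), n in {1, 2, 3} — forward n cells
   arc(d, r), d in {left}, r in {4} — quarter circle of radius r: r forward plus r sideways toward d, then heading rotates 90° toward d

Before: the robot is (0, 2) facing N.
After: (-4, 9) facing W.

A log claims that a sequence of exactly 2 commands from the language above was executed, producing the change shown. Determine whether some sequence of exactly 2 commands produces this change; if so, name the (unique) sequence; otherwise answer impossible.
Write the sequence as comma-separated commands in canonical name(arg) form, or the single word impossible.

straight(3), arc(left, 4)

key: order matters: swapping straight(3) and arc(left, 4) lands elsewhere
t0: (0, 2) facing N
[1] after straight(3): (0, 5) facing N
[2] after arc(left, 4): (-4, 9) facing W
all 16 alternatives checked — unique.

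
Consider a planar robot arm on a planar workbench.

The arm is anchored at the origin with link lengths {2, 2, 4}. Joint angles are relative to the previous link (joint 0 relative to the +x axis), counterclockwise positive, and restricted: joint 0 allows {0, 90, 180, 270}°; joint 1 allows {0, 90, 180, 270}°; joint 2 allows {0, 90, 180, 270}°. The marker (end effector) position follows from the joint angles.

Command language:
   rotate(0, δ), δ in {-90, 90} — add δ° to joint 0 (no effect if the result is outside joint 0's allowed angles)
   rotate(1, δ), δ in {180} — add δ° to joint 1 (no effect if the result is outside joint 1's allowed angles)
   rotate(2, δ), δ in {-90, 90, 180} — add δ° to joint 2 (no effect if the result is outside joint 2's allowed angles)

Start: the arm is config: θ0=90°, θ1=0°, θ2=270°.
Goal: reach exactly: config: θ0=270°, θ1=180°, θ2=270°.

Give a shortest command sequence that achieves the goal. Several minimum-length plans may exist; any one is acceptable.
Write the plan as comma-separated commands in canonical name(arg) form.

rotate(1, 180), rotate(0, 90), rotate(0, 90)

start: config: θ0=90°, θ1=0°, θ2=270°
[1] after rotate(1, 180): config: θ0=90°, θ1=180°, θ2=270°
[2] after rotate(0, 90): config: θ0=180°, θ1=180°, θ2=270°
[3] after rotate(0, 90): config: θ0=270°, θ1=180°, θ2=270°
shorter routes all fall short; 3 is best.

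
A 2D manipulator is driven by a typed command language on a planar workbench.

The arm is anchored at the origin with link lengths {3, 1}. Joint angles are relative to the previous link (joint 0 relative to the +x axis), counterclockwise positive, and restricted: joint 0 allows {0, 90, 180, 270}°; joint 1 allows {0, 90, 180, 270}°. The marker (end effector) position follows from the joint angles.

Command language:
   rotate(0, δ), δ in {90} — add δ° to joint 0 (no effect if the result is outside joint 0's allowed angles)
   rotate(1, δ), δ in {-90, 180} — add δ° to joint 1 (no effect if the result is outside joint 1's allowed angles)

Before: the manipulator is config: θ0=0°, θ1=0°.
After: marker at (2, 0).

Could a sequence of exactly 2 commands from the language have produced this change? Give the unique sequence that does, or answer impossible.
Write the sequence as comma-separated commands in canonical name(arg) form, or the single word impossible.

start: config: θ0=0°, θ1=0°
step 1 (rotate(1, -90)): config: θ0=0°, θ1=270°
step 2 (rotate(1, -90)): config: θ0=0°, θ1=180°
no rival 2-sequence matches.

rotate(1, -90), rotate(1, -90)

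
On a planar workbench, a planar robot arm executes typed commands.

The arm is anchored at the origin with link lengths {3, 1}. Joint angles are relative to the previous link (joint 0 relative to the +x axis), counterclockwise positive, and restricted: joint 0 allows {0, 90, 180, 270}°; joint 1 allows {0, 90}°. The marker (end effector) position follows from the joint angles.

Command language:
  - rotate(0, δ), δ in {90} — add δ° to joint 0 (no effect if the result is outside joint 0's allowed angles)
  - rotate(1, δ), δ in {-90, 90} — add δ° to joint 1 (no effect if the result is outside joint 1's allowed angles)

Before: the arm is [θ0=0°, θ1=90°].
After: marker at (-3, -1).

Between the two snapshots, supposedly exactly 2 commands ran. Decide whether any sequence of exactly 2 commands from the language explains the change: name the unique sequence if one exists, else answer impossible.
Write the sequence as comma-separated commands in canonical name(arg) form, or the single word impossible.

rotate(0, 90), rotate(0, 90)

t0: [θ0=0°, θ1=90°]
[1] after rotate(0, 90): [θ0=90°, θ1=90°]
[2] after rotate(0, 90): [θ0=180°, θ1=90°]
no rival 2-sequence matches.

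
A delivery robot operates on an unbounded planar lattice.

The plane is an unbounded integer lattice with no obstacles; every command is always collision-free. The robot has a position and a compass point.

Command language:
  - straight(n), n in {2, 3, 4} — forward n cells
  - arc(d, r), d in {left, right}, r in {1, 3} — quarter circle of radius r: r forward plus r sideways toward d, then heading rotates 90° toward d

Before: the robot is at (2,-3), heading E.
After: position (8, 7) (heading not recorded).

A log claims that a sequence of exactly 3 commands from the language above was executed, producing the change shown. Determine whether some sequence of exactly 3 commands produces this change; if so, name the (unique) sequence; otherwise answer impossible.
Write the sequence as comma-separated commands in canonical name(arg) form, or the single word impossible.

key: running arc(right, 3) before arc(left, 3) would end elsewhere — order is forced
from: at (2,-3), heading E
step 1 (arc(left, 3)): at (5,0), heading N
step 2 (straight(4)): at (5,4), heading N
step 3 (arc(right, 3)): at (8,7), heading E
no rival 3-sequence matches.

arc(left, 3), straight(4), arc(right, 3)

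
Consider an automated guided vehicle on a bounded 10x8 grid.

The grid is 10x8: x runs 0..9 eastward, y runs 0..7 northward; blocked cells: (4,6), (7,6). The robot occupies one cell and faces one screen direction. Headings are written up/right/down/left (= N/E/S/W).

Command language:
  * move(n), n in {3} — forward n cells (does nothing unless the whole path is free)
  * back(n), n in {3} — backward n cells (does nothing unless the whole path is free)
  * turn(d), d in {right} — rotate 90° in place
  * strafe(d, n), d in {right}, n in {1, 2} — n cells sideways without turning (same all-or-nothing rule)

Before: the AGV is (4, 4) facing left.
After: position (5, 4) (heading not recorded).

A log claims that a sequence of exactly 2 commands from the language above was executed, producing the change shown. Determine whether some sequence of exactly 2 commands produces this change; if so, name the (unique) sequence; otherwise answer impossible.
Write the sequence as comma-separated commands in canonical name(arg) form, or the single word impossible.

turn(right), strafe(right, 1)

key: running strafe(right, 1) before turn(right) would end elsewhere — order is forced
start: (4, 4) facing left
1. turn(right) → (4, 4) facing up
2. strafe(right, 1) → (5, 4) facing up
no other 2-command option fits: unique.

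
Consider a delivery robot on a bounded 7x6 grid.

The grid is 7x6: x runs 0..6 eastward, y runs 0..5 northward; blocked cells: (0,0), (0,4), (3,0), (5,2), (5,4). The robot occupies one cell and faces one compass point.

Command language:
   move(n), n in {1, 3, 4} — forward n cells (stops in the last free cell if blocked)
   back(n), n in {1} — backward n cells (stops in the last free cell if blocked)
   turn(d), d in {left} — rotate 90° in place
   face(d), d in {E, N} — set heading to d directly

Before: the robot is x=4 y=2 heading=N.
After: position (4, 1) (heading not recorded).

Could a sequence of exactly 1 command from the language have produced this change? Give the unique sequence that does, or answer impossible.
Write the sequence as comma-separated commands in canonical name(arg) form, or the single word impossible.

initial: x=4 y=2 heading=N
[1] after back(1): x=4 y=1 heading=N
no rival 1-sequence matches.

back(1)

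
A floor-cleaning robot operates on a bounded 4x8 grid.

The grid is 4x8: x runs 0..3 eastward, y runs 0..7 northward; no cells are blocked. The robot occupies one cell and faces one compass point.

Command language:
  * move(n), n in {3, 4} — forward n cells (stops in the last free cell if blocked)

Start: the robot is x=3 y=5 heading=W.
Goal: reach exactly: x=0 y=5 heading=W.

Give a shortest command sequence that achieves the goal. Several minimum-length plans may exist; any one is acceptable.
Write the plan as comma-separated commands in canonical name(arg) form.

move(4)

start: x=3 y=5 heading=W
[1] after move(4): x=0 y=5 heading=W
minimal: 1 command(s), checked below 1.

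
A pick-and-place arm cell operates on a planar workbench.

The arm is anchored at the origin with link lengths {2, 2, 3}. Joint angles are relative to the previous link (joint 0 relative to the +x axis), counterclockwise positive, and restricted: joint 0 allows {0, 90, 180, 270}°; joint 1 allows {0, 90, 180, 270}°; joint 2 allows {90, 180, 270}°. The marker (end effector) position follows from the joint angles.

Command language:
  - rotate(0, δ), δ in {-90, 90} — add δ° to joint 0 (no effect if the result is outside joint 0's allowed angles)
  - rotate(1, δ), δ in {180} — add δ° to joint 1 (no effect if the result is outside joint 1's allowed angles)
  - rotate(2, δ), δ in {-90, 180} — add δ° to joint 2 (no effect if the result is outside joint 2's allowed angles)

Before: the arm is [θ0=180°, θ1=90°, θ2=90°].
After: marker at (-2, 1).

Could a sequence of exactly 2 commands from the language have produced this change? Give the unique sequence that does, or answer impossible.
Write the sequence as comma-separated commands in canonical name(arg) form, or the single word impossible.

key: order matters: swapping rotate(2, 180) and rotate(2, -90) lands elsewhere
begin: [θ0=180°, θ1=90°, θ2=90°]
1. rotate(2, 180) → [θ0=180°, θ1=90°, θ2=270°]
2. rotate(2, -90) → [θ0=180°, θ1=90°, θ2=180°]
no other 2-command option fits: unique.

rotate(2, 180), rotate(2, -90)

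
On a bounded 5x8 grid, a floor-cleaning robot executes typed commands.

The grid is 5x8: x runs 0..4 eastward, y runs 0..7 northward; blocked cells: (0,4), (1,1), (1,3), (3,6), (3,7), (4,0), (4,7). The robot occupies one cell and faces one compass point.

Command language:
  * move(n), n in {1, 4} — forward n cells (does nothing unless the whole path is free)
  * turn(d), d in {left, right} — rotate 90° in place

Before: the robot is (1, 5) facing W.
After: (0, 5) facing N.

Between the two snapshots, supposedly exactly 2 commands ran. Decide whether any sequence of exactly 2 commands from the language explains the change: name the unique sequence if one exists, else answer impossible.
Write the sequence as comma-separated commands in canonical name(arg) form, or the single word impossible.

move(1), turn(right)

key: position moved to (0,5) AND the heading swung to N — translation plus rotation needed
t0: (1, 5) facing W
1. move(1) → (0, 5) facing W
2. turn(right) → (0, 5) facing N
all 16 alternatives checked — unique.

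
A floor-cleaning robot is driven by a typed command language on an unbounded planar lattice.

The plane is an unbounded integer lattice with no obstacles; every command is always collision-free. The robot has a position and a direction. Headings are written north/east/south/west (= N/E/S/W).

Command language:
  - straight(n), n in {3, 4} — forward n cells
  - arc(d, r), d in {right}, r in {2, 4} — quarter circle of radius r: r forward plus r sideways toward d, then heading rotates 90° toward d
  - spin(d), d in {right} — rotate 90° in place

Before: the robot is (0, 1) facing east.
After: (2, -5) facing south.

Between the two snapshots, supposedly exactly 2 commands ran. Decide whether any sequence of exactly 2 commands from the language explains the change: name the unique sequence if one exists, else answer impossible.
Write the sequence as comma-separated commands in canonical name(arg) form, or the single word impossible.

key: running straight(4) before arc(right, 2) would end elsewhere — order is forced
from: (0, 1) facing east
[1] after arc(right, 2): (2, -1) facing south
[2] after straight(4): (2, -5) facing south
no rival 2-sequence matches.

arc(right, 2), straight(4)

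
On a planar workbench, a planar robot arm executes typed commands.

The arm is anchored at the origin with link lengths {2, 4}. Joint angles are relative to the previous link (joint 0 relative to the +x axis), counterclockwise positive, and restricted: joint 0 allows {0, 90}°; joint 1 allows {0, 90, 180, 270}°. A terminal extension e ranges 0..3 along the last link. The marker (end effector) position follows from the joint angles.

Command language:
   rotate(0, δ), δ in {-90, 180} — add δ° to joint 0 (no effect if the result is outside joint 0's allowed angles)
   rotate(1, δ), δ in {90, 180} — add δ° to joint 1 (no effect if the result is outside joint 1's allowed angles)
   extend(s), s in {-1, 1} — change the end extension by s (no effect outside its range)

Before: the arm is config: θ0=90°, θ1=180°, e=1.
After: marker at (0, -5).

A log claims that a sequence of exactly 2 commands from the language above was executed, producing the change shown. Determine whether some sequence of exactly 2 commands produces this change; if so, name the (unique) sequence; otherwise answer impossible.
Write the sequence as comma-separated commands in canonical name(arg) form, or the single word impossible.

from: config: θ0=90°, θ1=180°, e=1
1. extend(1) → config: θ0=90°, θ1=180°, e=2
2. extend(1) → config: θ0=90°, θ1=180°, e=3
uniquely the one of 36 2-step routes that fits.

extend(1), extend(1)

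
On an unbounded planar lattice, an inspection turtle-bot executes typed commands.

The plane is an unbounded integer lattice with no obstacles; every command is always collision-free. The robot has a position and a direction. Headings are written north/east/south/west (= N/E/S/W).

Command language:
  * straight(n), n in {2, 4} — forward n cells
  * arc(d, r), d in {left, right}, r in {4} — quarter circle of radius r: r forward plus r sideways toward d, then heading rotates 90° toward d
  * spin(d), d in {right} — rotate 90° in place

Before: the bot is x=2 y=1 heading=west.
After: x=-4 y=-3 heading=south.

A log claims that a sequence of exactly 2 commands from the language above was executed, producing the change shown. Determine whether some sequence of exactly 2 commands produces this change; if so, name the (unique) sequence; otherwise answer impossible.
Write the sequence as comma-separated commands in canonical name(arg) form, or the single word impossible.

key: position moved to (-4,-3) AND the heading swung to S — translation plus rotation needed
start: x=2 y=1 heading=west
[1] after straight(2): x=0 y=1 heading=west
[2] after arc(left, 4): x=-4 y=-3 heading=south
all 25 alternatives checked — unique.

straight(2), arc(left, 4)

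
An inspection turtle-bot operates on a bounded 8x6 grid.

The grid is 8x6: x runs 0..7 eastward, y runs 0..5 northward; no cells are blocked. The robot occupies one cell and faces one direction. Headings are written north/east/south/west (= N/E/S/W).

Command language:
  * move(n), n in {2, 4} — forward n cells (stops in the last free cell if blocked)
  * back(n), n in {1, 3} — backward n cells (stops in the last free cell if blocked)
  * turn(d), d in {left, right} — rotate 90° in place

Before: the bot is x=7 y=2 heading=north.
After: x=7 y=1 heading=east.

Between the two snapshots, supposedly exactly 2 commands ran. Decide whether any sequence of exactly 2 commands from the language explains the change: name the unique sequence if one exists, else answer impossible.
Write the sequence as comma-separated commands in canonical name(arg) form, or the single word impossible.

back(1), turn(right)

key: order matters: swapping back(1) and turn(right) lands elsewhere
from: x=7 y=2 heading=north
t=1 back(1) ⇒ x=7 y=1 heading=north
t=2 turn(right) ⇒ x=7 y=1 heading=east
no other 2-command option fits: unique.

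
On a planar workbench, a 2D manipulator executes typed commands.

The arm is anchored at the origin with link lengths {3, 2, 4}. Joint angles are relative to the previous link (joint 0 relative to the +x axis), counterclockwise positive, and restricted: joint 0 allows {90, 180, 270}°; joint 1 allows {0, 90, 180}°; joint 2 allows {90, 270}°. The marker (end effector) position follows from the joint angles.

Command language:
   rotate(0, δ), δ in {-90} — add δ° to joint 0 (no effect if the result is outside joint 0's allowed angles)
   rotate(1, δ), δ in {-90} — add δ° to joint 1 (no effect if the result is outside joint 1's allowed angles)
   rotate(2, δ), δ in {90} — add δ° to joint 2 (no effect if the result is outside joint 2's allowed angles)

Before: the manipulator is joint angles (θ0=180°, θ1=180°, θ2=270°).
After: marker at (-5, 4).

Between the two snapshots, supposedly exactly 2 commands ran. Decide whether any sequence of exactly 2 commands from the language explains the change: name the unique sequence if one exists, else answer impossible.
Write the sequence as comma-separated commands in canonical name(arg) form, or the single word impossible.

initial: joint angles (θ0=180°, θ1=180°, θ2=270°)
1. rotate(1, -90) → joint angles (θ0=180°, θ1=90°, θ2=270°)
2. rotate(1, -90) → joint angles (θ0=180°, θ1=0°, θ2=270°)
all 9 alternatives checked — unique.

rotate(1, -90), rotate(1, -90)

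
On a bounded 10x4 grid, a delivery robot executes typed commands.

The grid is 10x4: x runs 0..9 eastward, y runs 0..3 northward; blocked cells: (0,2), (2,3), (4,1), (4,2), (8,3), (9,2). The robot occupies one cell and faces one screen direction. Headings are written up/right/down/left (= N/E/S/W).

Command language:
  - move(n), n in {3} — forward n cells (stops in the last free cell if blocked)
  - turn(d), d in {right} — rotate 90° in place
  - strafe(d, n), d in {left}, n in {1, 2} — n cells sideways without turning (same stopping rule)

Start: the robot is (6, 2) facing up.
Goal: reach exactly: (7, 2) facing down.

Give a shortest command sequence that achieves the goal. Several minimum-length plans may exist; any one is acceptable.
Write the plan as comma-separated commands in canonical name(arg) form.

turn(right), turn(right), strafe(left, 1)

initial: (6, 2) facing up
1. turn(right) → (6, 2) facing right
2. turn(right) → (6, 2) facing down
3. strafe(left, 1) → (7, 2) facing down
minimal: 3 command(s), checked below 3.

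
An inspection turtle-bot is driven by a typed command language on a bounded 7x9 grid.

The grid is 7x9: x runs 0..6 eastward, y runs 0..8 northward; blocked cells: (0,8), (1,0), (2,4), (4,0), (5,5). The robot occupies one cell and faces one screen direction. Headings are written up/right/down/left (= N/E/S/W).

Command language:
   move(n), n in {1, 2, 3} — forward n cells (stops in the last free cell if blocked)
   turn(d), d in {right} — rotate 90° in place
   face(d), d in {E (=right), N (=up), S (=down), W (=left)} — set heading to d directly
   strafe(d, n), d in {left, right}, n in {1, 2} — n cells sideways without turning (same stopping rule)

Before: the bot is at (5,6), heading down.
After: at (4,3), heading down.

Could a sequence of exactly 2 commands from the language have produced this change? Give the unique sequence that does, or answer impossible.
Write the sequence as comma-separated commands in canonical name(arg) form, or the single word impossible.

key: running move(3) before strafe(right, 1) would end elsewhere — order is forced
t0: at (5,6), heading down
step 1 (strafe(right, 1)): at (4,6), heading down
step 2 (move(3)): at (4,3), heading down
uniquely the one of 144 2-step routes that fits.

strafe(right, 1), move(3)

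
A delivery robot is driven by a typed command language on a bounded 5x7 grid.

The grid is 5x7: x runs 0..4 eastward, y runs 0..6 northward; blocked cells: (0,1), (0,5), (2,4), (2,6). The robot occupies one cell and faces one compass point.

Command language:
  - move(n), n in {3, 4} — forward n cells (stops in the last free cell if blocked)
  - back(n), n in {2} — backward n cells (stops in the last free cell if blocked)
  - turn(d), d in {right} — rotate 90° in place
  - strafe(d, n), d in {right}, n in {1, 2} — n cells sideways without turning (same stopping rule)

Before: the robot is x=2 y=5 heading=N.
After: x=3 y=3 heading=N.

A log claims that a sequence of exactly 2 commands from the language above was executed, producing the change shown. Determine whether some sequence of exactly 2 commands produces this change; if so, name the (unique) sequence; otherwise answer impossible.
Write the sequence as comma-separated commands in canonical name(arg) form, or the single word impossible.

key: still facing N at the end — nothing in the sequence rotates
start: x=2 y=5 heading=N
t=1 strafe(right, 1) ⇒ x=3 y=5 heading=N
t=2 back(2) ⇒ x=3 y=3 heading=N
no rival 2-sequence matches.

strafe(right, 1), back(2)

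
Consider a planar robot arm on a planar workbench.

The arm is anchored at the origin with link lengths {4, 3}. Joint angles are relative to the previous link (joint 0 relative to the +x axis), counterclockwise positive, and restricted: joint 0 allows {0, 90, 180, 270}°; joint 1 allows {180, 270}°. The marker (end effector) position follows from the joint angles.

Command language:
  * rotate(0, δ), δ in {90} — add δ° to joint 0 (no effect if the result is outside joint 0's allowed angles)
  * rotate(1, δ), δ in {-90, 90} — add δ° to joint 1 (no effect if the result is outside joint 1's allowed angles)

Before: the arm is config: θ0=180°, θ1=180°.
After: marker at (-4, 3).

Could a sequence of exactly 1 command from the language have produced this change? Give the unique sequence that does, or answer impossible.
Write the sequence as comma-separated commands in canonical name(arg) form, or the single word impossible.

rotate(1, 90)

t0: config: θ0=180°, θ1=180°
t=1 rotate(1, 90) ⇒ config: θ0=180°, θ1=270°
no other 1-command option fits: unique.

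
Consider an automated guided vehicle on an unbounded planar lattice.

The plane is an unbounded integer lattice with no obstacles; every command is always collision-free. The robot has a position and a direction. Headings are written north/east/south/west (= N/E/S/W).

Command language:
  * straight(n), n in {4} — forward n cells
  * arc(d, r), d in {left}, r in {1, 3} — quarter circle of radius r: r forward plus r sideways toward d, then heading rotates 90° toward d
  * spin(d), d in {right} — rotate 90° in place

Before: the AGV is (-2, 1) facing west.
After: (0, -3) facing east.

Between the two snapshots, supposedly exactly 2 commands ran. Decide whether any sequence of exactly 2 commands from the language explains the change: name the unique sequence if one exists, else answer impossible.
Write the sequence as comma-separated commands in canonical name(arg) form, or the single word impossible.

arc(left, 1), arc(left, 3)

key: cell and facing (now E) both changed — the 2 commands mix motion and turning
initial: (-2, 1) facing west
1. arc(left, 1) → (-3, 0) facing south
2. arc(left, 3) → (0, -3) facing east
no rival 2-sequence matches.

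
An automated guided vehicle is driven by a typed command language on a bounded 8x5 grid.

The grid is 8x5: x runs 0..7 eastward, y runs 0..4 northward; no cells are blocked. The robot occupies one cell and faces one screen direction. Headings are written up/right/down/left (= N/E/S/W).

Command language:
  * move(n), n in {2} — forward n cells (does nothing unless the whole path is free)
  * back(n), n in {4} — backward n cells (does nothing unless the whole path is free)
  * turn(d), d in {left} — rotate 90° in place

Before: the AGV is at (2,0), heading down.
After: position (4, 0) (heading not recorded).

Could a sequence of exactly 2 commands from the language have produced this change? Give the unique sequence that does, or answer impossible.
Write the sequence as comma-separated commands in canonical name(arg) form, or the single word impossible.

key: running move(2) before turn(left) would end elsewhere — order is forced
begin: at (2,0), heading down
t=1 turn(left) ⇒ at (2,0), heading right
t=2 move(2) ⇒ at (4,0), heading right
no rival 2-sequence matches.

turn(left), move(2)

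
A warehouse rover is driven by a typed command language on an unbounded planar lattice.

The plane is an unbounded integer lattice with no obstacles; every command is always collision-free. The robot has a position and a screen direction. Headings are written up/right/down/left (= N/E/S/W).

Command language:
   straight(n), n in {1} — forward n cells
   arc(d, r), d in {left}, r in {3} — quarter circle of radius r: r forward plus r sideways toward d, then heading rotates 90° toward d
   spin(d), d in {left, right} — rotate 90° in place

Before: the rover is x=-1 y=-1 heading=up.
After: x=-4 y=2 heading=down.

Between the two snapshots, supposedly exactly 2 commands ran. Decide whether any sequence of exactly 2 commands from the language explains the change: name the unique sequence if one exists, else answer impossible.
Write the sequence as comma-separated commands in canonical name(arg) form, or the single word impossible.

arc(left, 3), spin(left)

key: position moved to (-4,2) AND the heading swung to S — translation plus rotation needed
from: x=-1 y=-1 heading=up
1. arc(left, 3) → x=-4 y=2 heading=left
2. spin(left) → x=-4 y=2 heading=down
uniquely the one of 16 2-step routes that fits.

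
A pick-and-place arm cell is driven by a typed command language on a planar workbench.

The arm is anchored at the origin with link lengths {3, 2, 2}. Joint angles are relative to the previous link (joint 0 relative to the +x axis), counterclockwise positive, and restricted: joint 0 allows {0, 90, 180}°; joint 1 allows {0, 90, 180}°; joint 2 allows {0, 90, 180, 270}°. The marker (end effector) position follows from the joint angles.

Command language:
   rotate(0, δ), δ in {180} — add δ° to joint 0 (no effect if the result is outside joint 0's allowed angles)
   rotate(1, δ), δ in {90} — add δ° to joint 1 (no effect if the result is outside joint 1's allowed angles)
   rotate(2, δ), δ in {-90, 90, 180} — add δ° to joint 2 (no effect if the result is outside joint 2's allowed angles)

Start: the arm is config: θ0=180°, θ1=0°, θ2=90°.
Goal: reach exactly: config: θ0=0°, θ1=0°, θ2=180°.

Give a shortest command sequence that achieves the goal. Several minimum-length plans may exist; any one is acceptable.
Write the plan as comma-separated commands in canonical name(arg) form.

begin: config: θ0=180°, θ1=0°, θ2=90°
step 1 (rotate(2, 90)): config: θ0=180°, θ1=0°, θ2=180°
step 2 (rotate(0, 180)): config: θ0=0°, θ1=0°, θ2=180°
no 1-step plan works, so 2 is optimal.

rotate(2, 90), rotate(0, 180)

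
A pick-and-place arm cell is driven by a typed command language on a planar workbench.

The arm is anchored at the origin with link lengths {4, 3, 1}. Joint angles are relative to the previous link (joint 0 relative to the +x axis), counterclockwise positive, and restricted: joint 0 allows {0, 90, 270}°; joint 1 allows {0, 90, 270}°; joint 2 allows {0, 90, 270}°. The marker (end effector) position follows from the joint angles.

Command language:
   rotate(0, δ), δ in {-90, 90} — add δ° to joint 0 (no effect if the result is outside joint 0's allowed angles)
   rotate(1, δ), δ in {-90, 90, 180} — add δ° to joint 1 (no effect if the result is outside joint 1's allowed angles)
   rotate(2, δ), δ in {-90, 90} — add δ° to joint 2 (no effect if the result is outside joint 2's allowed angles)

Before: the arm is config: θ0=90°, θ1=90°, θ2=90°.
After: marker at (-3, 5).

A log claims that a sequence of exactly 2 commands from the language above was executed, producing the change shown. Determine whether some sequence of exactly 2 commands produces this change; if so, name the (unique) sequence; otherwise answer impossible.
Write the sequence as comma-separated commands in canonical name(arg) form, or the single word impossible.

rotate(2, -90), rotate(2, -90)

t0: config: θ0=90°, θ1=90°, θ2=90°
1. rotate(2, -90) → config: θ0=90°, θ1=90°, θ2=0°
2. rotate(2, -90) → config: θ0=90°, θ1=90°, θ2=270°
uniquely the one of 49 2-step routes that fits.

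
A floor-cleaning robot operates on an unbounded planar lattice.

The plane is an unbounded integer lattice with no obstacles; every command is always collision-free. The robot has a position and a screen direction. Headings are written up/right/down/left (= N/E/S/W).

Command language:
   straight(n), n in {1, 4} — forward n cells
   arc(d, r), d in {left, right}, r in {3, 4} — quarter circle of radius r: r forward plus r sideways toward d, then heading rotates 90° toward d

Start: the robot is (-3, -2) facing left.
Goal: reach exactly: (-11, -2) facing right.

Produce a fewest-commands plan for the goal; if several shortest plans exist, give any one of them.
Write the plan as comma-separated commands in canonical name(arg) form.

arc(right, 4), arc(left, 4), arc(left, 4), arc(left, 4)

from: (-3, -2) facing left
[1] after arc(right, 4): (-7, 2) facing up
[2] after arc(left, 4): (-11, 6) facing left
[3] after arc(left, 4): (-15, 2) facing down
[4] after arc(left, 4): (-11, -2) facing right
minimal: 4 command(s), checked below 4.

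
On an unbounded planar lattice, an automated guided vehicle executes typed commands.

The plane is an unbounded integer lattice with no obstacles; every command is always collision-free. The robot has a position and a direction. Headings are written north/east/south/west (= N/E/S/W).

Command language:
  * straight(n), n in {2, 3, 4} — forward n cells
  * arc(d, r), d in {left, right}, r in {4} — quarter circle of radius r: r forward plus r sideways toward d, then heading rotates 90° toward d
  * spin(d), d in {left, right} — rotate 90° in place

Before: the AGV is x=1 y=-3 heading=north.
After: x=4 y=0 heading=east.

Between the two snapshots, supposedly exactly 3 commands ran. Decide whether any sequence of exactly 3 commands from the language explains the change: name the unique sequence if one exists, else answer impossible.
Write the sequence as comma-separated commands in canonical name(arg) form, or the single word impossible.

key: cell and facing (now E) both changed — the 3 commands mix motion and turning
t0: x=1 y=-3 heading=north
1. straight(3) → x=1 y=0 heading=north
2. spin(right) → x=1 y=0 heading=east
3. straight(3) → x=4 y=0 heading=east
no other 3-command option fits: unique.

straight(3), spin(right), straight(3)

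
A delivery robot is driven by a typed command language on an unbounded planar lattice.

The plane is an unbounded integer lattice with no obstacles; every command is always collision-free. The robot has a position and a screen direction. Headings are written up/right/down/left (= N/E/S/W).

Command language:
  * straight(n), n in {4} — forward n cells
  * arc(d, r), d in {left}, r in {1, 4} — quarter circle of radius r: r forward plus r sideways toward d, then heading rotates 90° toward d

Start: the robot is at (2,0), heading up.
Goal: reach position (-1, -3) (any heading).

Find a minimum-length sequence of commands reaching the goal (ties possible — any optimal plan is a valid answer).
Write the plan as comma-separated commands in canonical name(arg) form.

arc(left, 4), arc(left, 4), arc(left, 4), arc(left, 1)

initial: at (2,0), heading up
[1] after arc(left, 4): at (-2,4), heading left
[2] after arc(left, 4): at (-6,0), heading down
[3] after arc(left, 4): at (-2,-4), heading right
[4] after arc(left, 1): at (-1,-3), heading up
shorter routes all fall short; 4 is best.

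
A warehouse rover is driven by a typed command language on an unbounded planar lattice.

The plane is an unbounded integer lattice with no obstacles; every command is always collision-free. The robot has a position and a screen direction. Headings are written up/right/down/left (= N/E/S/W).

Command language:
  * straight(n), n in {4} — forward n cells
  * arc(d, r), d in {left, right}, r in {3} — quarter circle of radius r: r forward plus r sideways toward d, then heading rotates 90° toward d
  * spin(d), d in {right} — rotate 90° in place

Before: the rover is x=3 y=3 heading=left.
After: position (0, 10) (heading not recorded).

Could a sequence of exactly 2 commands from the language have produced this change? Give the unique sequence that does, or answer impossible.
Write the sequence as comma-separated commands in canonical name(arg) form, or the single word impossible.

key: order matters: swapping arc(right, 3) and straight(4) lands elsewhere
start: x=3 y=3 heading=left
[1] after arc(right, 3): x=0 y=6 heading=up
[2] after straight(4): x=0 y=10 heading=up
uniquely the one of 16 2-step routes that fits.

arc(right, 3), straight(4)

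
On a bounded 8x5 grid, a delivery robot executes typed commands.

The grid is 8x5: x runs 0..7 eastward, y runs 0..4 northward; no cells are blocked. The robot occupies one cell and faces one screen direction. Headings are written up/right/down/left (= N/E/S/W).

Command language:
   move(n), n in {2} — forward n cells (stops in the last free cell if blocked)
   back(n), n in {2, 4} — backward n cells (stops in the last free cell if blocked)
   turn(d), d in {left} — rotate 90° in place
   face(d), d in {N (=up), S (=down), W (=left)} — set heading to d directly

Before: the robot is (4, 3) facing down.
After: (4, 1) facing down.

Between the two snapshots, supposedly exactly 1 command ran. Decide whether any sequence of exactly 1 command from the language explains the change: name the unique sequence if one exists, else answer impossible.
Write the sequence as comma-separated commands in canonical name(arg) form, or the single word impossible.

key: still facing S — the one step turns nothing
initial: (4, 3) facing down
t=1 move(2) ⇒ (4, 1) facing down
no other 1-command option fits: unique.

move(2)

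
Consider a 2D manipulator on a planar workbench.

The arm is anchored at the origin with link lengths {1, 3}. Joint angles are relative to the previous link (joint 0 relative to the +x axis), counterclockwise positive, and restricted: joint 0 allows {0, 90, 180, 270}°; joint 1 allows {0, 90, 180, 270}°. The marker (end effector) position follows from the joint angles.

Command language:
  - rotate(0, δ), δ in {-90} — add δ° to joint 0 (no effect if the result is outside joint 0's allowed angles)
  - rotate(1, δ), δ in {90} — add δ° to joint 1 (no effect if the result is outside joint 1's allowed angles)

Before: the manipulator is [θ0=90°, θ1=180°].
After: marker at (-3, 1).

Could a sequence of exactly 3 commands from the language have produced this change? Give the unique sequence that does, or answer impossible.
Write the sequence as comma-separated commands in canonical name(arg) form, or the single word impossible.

rotate(1, 90), rotate(1, 90), rotate(1, 90)

t0: [θ0=90°, θ1=180°]
[1] after rotate(1, 90): [θ0=90°, θ1=270°]
[2] after rotate(1, 90): [θ0=90°, θ1=0°]
[3] after rotate(1, 90): [θ0=90°, θ1=90°]
uniquely the one of 8 3-step routes that fits.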